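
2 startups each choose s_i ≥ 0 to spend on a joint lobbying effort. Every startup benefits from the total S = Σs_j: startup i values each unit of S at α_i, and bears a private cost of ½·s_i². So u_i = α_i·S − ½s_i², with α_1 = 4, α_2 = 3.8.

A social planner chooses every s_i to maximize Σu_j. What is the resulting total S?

15.6

Planner FOC: ∂(Σu_j)/∂s_i = (Σα_j) − s_i = 0, so s_i^SO = Σα_j = 7.8 for every i; S^SO = 15.6.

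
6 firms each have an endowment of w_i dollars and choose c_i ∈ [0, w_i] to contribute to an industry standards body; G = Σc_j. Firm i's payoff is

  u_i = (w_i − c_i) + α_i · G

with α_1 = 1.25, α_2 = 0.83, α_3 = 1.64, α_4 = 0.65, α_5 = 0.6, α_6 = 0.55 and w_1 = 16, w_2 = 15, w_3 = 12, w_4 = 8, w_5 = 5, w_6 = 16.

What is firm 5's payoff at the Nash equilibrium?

21.8

∂u_i/∂c_i = α_i − 1, so firm i contributes w_i if α_i > 1, else 0.
α_i > 1 for i ∈ {1, 3}; NE contributions (16, 0, 12, 0, 0, 0), G = 28.
u_5 = (5 − 0) + 0.6·28 = 21.8.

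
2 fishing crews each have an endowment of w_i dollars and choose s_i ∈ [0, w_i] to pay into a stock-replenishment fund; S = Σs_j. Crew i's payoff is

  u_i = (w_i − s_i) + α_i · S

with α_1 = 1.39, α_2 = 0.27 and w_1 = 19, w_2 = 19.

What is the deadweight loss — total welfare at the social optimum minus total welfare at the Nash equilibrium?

∂u_i/∂s_i = α_i − 1, so crew i contributes w_i if α_i > 1, else 0.
α_i > 1 for i ∈ {1}; NE contributions (19, 0), S = 19.
W^NE = Σw_i − S^NE + (Σα_i)·S^NE = 38 + 0.66·19 = 50.54.
Planner: ∂(Σu_j)/∂s_i = Σα_j − 1 = 0.66 > 0, so everyone contributes w_i; S^SO = 38, W^SO = 38 + 0.66·38 = 63.08.
Deadweight loss = 12.54.

12.54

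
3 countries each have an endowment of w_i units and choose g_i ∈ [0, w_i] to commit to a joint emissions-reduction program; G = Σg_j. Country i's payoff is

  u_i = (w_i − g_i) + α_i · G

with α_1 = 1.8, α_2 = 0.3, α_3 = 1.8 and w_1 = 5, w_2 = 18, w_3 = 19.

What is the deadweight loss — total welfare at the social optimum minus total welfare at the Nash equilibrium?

52.2

∂u_i/∂g_i = α_i − 1, so country i contributes w_i if α_i > 1, else 0.
α_i > 1 for i ∈ {1, 3}; NE contributions (5, 0, 19), G = 24.
W^NE = Σw_i − G^NE + (Σα_i)·G^NE = 42 + 2.9·24 = 111.6.
Planner: ∂(Σu_j)/∂g_i = Σα_j − 1 = 2.9 > 0, so everyone contributes w_i; G^SO = 42, W^SO = 42 + 2.9·42 = 163.8.
Deadweight loss = 52.2.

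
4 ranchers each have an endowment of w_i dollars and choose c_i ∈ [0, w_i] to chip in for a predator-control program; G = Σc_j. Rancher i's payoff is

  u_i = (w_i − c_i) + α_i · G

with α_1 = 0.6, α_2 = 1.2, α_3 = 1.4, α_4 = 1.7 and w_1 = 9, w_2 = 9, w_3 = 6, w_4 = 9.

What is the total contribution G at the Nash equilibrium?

24

∂u_i/∂c_i = α_i − 1, so rancher i contributes w_i if α_i > 1, else 0.
α_i > 1 for i ∈ {2, 3, 4}; NE contributions (0, 9, 6, 9), G = 24.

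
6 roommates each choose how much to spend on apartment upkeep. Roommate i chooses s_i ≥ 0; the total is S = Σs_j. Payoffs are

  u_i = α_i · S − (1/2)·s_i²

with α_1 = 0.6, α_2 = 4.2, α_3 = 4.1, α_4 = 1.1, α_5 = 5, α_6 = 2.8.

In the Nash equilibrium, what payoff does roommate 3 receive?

64.575

Roommate i's FOC: ∂u_i/∂s_i = α_i − s_i = 0, so s_i* = α_i.
NE contributions = (0.6, 4.2, 4.1, 1.1, 5, 2.8); S = 17.8.
u_3 = α_3·S − ½·(s_3)² = 4.1·17.8 − ½·4.1² = 64.575.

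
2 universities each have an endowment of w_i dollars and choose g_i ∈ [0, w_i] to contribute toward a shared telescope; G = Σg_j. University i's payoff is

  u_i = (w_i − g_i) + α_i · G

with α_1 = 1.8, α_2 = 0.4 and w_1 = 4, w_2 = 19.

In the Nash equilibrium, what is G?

∂u_i/∂g_i = α_i − 1, so university i contributes w_i if α_i > 1, else 0.
α_i > 1 for i ∈ {1}; NE contributions (4, 0), G = 4.

4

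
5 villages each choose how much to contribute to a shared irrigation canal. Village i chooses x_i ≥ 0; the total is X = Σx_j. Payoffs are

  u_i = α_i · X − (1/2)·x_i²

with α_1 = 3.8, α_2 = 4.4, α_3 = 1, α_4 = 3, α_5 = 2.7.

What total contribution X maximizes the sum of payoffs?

74.5

Planner FOC: ∂(Σu_j)/∂x_i = (Σα_j) − x_i = 0, so x_i^SO = Σα_j = 14.9 for every i; X^SO = 74.5.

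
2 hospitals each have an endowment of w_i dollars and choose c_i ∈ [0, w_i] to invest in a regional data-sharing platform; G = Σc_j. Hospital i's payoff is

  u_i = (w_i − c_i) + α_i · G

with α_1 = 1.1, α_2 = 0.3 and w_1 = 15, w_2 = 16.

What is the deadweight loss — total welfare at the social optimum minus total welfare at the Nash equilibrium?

6.4

∂u_i/∂c_i = α_i − 1, so hospital i contributes w_i if α_i > 1, else 0.
α_i > 1 for i ∈ {1}; NE contributions (15, 0), G = 15.
W^NE = Σw_i − G^NE + (Σα_i)·G^NE = 31 + 0.4·15 = 37.
Planner: ∂(Σu_j)/∂c_i = Σα_j − 1 = 0.4 > 0, so everyone contributes w_i; G^SO = 31, W^SO = 31 + 0.4·31 = 43.4.
Deadweight loss = 6.4.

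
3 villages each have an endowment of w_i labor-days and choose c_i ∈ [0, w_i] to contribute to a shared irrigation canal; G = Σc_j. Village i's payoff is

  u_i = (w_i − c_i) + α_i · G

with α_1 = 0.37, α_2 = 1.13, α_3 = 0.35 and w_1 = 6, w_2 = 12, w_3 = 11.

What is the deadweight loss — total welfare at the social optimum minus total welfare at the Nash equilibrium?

∂u_i/∂c_i = α_i − 1, so village i contributes w_i if α_i > 1, else 0.
α_i > 1 for i ∈ {2}; NE contributions (0, 12, 0), G = 12.
W^NE = Σw_i − G^NE + (Σα_i)·G^NE = 29 + 0.85·12 = 39.2.
Planner: ∂(Σu_j)/∂c_i = Σα_j − 1 = 0.85 > 0, so everyone contributes w_i; G^SO = 29, W^SO = 29 + 0.85·29 = 53.65.
Deadweight loss = 14.45.

14.45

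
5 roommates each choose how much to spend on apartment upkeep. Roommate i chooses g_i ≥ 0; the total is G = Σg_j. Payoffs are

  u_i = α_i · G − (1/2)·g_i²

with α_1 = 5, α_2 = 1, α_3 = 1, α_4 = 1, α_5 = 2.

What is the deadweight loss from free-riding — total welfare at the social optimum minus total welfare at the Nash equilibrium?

166

Roommate i's FOC: ∂u_i/∂g_i = α_i − g_i = 0, so g_i* = α_i.
NE contributions = (5, 1, 1, 1, 2); G = 10.
W^NE = (Σα)·G − ½Σα_i² = 10² − ½·32 = 84.
Planner sets g_i = Σα_j = 10 for every i, so G^SO = 5·10 = 50.
W^SO = (Σα)·G^SO − ½·5·(Σα)² = (5/2)·10² = 250.
Deadweight loss = W^SO − W^NE = 166.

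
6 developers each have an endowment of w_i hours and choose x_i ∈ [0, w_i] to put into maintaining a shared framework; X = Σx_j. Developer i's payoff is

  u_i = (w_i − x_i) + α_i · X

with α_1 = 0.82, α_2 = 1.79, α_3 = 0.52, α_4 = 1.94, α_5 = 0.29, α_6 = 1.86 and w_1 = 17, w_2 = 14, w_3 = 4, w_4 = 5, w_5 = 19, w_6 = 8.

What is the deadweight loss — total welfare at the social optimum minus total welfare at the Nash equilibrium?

248.8

∂u_i/∂x_i = α_i − 1, so developer i contributes w_i if α_i > 1, else 0.
α_i > 1 for i ∈ {2, 4, 6}; NE contributions (0, 14, 0, 5, 0, 8), X = 27.
W^NE = Σw_i − X^NE + (Σα_i)·X^NE = 67 + 6.22·27 = 234.94.
Planner: ∂(Σu_j)/∂x_i = Σα_j − 1 = 6.22 > 0, so everyone contributes w_i; X^SO = 67, W^SO = 67 + 6.22·67 = 483.74.
Deadweight loss = 248.8.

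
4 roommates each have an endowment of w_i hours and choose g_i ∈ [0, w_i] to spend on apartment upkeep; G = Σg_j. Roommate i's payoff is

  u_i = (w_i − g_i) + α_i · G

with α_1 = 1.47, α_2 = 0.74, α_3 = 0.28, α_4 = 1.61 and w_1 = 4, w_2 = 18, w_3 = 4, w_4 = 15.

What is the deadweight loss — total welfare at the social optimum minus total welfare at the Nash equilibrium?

68.2

∂u_i/∂g_i = α_i − 1, so roommate i contributes w_i if α_i > 1, else 0.
α_i > 1 for i ∈ {1, 4}; NE contributions (4, 0, 0, 15), G = 19.
W^NE = Σw_i − G^NE + (Σα_i)·G^NE = 41 + 3.1·19 = 99.9.
Planner: ∂(Σu_j)/∂g_i = Σα_j − 1 = 3.1 > 0, so everyone contributes w_i; G^SO = 41, W^SO = 41 + 3.1·41 = 168.1.
Deadweight loss = 68.2.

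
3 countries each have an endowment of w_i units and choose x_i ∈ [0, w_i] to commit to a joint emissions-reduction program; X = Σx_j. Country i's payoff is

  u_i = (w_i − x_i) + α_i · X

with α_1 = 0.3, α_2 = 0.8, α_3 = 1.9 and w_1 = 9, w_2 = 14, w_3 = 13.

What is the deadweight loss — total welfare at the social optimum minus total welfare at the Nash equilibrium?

46

∂u_i/∂x_i = α_i − 1, so country i contributes w_i if α_i > 1, else 0.
α_i > 1 for i ∈ {3}; NE contributions (0, 0, 13), X = 13.
W^NE = Σw_i − X^NE + (Σα_i)·X^NE = 36 + 2·13 = 62.
Planner: ∂(Σu_j)/∂x_i = Σα_j − 1 = 2 > 0, so everyone contributes w_i; X^SO = 36, W^SO = 36 + 2·36 = 108.
Deadweight loss = 46.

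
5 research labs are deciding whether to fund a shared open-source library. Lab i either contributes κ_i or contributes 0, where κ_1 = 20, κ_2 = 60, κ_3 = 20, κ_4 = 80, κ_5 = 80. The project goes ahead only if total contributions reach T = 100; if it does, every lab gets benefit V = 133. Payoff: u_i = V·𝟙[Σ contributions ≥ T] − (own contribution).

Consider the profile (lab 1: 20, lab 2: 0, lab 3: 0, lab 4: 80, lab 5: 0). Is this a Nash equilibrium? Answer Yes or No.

Yes

Total = 100 ≥ 100: provided.
Lab 1 (pledges 20, payoff 113): dropping to 0 → total 80, payoff 0. No gain.
Lab 2 (pledges 0, payoff 133): pledging 60 → total 160, payoff 73. No gain.
Lab 3 (pledges 0, payoff 133): pledging 20 → total 120, payoff 113. No gain.
Lab 4 (pledges 80, payoff 53): dropping to 0 → total 20, payoff 0. No gain.
Lab 5 (pledges 0, payoff 133): pledging 80 → total 180, payoff 53. No gain.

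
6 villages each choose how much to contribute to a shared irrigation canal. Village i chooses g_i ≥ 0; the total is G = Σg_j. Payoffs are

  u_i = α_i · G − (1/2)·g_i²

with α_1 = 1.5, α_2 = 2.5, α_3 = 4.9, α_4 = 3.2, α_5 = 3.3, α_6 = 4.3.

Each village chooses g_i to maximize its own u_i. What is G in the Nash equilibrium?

19.7

Village i's FOC: ∂u_i/∂g_i = α_i − g_i = 0, so g_i* = α_i.
NE contributions = (1.5, 2.5, 4.9, 3.2, 3.3, 4.3); G = 19.7.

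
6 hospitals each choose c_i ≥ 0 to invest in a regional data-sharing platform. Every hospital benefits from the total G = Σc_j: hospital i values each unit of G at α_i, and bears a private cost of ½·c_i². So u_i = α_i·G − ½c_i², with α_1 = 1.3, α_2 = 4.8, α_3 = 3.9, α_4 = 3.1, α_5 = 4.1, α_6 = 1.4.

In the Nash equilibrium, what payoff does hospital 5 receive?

67.855

Hospital i's FOC: ∂u_i/∂c_i = α_i − c_i = 0, so c_i* = α_i.
NE contributions = (1.3, 4.8, 3.9, 3.1, 4.1, 1.4); G = 18.6.
u_5 = α_5·G − ½·(c_5)² = 4.1·18.6 − ½·4.1² = 67.855.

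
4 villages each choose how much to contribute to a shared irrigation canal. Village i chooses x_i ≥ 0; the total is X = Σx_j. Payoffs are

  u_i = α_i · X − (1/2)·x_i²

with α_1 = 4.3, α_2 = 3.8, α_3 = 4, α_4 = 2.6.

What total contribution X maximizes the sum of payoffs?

Planner FOC: ∂(Σu_j)/∂x_i = (Σα_j) − x_i = 0, so x_i^SO = Σα_j = 14.7 for every i; X^SO = 58.8.

58.8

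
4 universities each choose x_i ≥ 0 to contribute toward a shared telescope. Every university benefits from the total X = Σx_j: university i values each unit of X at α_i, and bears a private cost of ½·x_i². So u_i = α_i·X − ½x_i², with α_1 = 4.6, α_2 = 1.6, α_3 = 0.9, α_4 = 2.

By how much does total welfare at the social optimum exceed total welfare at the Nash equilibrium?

University i's FOC: ∂u_i/∂x_i = α_i − x_i = 0, so x_i* = α_i.
NE contributions = (4.6, 1.6, 0.9, 2); X = 9.1.
W^NE = (Σα)·X − ½Σα_i² = 9.1² − ½·28.53 = 68.545.
Planner sets x_i = Σα_j = 9.1 for every i, so X^SO = 4·9.1 = 36.4.
W^SO = (Σα)·X^SO − ½·4·(Σα)² = (4/2)·9.1² = 165.62.
Deadweight loss = W^SO − W^NE = 97.075.

97.075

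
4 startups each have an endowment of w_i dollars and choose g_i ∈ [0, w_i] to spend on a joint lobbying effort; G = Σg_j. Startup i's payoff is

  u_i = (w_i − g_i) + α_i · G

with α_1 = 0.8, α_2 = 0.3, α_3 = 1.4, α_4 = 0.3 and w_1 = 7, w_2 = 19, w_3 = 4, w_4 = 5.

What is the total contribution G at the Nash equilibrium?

∂u_i/∂g_i = α_i − 1, so startup i contributes w_i if α_i > 1, else 0.
α_i > 1 for i ∈ {3}; NE contributions (0, 0, 4, 0), G = 4.

4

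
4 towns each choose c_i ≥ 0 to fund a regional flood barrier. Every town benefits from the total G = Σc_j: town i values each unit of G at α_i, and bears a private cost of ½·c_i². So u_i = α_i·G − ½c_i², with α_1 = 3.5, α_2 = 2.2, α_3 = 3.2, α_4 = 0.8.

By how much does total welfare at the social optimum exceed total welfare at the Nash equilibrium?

108.075

Town i's FOC: ∂u_i/∂c_i = α_i − c_i = 0, so c_i* = α_i.
NE contributions = (3.5, 2.2, 3.2, 0.8); G = 9.7.
W^NE = (Σα)·G − ½Σα_i² = 9.7² − ½·27.97 = 80.105.
Planner sets c_i = Σα_j = 9.7 for every i, so G^SO = 4·9.7 = 38.8.
W^SO = (Σα)·G^SO − ½·4·(Σα)² = (4/2)·9.7² = 188.18.
Deadweight loss = W^SO − W^NE = 108.075.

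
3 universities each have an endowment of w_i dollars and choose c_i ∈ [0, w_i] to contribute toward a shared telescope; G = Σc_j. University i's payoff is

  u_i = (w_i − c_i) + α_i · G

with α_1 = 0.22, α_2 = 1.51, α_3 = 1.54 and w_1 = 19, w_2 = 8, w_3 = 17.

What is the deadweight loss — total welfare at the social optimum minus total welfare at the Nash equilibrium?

43.13

∂u_i/∂c_i = α_i − 1, so university i contributes w_i if α_i > 1, else 0.
α_i > 1 for i ∈ {2, 3}; NE contributions (0, 8, 17), G = 25.
W^NE = Σw_i − G^NE + (Σα_i)·G^NE = 44 + 2.27·25 = 100.75.
Planner: ∂(Σu_j)/∂c_i = Σα_j − 1 = 2.27 > 0, so everyone contributes w_i; G^SO = 44, W^SO = 44 + 2.27·44 = 143.88.
Deadweight loss = 43.13.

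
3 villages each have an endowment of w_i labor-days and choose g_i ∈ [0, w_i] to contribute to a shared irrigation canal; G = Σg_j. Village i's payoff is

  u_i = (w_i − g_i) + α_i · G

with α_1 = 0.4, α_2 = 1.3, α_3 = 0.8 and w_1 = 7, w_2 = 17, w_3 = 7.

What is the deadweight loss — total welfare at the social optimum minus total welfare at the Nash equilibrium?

21

∂u_i/∂g_i = α_i − 1, so village i contributes w_i if α_i > 1, else 0.
α_i > 1 for i ∈ {2}; NE contributions (0, 17, 0), G = 17.
W^NE = Σw_i − G^NE + (Σα_i)·G^NE = 31 + 1.5·17 = 56.5.
Planner: ∂(Σu_j)/∂g_i = Σα_j − 1 = 1.5 > 0, so everyone contributes w_i; G^SO = 31, W^SO = 31 + 1.5·31 = 77.5.
Deadweight loss = 21.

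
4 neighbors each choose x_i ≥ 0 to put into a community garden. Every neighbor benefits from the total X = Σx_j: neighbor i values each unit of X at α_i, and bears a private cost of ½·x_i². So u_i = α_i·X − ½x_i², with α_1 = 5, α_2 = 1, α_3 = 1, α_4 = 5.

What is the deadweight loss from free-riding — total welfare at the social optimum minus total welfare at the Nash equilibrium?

170

Neighbor i's FOC: ∂u_i/∂x_i = α_i − x_i = 0, so x_i* = α_i.
NE contributions = (5, 1, 1, 5); X = 12.
W^NE = (Σα)·X − ½Σα_i² = 12² − ½·52 = 118.
Planner sets x_i = Σα_j = 12 for every i, so X^SO = 4·12 = 48.
W^SO = (Σα)·X^SO − ½·4·(Σα)² = (4/2)·12² = 288.
Deadweight loss = W^SO − W^NE = 170.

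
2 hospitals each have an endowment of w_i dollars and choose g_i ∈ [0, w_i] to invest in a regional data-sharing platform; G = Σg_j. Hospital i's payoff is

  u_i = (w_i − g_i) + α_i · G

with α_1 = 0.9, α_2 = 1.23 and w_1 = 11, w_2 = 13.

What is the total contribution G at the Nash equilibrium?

∂u_i/∂g_i = α_i − 1, so hospital i contributes w_i if α_i > 1, else 0.
α_i > 1 for i ∈ {2}; NE contributions (0, 13), G = 13.

13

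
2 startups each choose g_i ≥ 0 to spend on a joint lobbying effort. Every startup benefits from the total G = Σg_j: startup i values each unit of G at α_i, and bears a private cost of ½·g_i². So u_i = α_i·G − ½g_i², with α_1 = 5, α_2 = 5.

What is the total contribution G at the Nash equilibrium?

10

Startup i's FOC: ∂u_i/∂g_i = α_i − g_i = 0, so g_i* = α_i.
NE contributions = (5, 5); G = 10.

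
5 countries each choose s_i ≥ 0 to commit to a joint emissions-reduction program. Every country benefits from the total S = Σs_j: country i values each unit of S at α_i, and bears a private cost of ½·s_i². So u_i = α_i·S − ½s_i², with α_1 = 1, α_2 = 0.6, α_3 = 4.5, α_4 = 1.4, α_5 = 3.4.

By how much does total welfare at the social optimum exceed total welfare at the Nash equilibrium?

195.78

Country i's FOC: ∂u_i/∂s_i = α_i − s_i = 0, so s_i* = α_i.
NE contributions = (1, 0.6, 4.5, 1.4, 3.4); S = 10.9.
W^NE = (Σα)·S − ½Σα_i² = 10.9² − ½·35.13 = 101.245.
Planner sets s_i = Σα_j = 10.9 for every i, so S^SO = 5·10.9 = 54.5.
W^SO = (Σα)·S^SO − ½·5·(Σα)² = (5/2)·10.9² = 297.025.
Deadweight loss = W^SO − W^NE = 195.78.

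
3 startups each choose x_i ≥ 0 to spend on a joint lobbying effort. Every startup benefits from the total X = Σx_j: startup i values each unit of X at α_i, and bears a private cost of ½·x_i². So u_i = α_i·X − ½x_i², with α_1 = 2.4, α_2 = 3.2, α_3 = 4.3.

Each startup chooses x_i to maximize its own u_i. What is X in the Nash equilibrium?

9.9

Startup i's FOC: ∂u_i/∂x_i = α_i − x_i = 0, so x_i* = α_i.
NE contributions = (2.4, 3.2, 4.3); X = 9.9.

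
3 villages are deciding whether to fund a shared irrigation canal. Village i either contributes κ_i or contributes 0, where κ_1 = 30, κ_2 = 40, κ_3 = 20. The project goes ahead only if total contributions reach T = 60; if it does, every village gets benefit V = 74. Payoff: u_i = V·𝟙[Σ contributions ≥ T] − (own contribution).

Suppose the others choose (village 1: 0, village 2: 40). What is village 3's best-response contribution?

Others' total = 40. Contributing 20 brings total to 60 ≥ 60: gain V − κ_3 = 54.
Best response: 20.

20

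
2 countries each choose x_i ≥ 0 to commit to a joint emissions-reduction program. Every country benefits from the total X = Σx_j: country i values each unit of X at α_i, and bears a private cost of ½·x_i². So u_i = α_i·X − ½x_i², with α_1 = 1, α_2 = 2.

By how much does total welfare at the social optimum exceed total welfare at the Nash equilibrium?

Country i's FOC: ∂u_i/∂x_i = α_i − x_i = 0, so x_i* = α_i.
NE contributions = (1, 2); X = 3.
W^NE = (Σα)·X − ½Σα_i² = 3² − ½·5 = 6.5.
Planner sets x_i = Σα_j = 3 for every i, so X^SO = 2·3 = 6.
W^SO = (Σα)·X^SO − ½·2·(Σα)² = (2/2)·3² = 9.
Deadweight loss = W^SO − W^NE = 2.5.

2.5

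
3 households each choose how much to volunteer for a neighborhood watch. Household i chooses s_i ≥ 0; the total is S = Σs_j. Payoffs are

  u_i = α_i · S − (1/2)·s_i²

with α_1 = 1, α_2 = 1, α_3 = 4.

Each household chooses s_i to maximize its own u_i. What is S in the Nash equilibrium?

Household i's FOC: ∂u_i/∂s_i = α_i − s_i = 0, so s_i* = α_i.
NE contributions = (1, 1, 4); S = 6.

6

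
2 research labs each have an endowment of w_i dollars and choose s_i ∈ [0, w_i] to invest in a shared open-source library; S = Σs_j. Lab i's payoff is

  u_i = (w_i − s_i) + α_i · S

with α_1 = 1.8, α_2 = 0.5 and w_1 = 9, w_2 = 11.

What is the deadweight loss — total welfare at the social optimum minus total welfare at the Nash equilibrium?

∂u_i/∂s_i = α_i − 1, so lab i contributes w_i if α_i > 1, else 0.
α_i > 1 for i ∈ {1}; NE contributions (9, 0), S = 9.
W^NE = Σw_i − S^NE + (Σα_i)·S^NE = 20 + 1.3·9 = 31.7.
Planner: ∂(Σu_j)/∂s_i = Σα_j − 1 = 1.3 > 0, so everyone contributes w_i; S^SO = 20, W^SO = 20 + 1.3·20 = 46.
Deadweight loss = 14.3.

14.3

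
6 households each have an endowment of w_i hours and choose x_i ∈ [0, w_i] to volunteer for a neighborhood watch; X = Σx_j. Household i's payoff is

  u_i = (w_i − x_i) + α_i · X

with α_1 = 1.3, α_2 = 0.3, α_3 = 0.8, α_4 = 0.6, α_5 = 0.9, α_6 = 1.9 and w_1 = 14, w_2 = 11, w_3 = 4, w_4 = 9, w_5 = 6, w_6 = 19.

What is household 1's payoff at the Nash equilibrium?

42.9

∂u_i/∂x_i = α_i − 1, so household i contributes w_i if α_i > 1, else 0.
α_i > 1 for i ∈ {1, 6}; NE contributions (14, 0, 0, 0, 0, 19), X = 33.
u_1 = (14 − 14) + 1.3·33 = 42.9.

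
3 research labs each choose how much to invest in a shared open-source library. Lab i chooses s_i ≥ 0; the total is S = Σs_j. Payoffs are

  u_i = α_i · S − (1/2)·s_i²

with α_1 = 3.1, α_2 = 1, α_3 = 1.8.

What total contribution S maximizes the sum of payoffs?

17.7

Planner FOC: ∂(Σu_j)/∂s_i = (Σα_j) − s_i = 0, so s_i^SO = Σα_j = 5.9 for every i; S^SO = 17.7.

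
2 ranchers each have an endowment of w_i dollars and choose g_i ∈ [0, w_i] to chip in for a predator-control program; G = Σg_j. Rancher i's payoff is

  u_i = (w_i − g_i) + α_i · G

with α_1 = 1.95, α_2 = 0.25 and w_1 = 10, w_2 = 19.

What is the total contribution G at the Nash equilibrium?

∂u_i/∂g_i = α_i − 1, so rancher i contributes w_i if α_i > 1, else 0.
α_i > 1 for i ∈ {1}; NE contributions (10, 0), G = 10.

10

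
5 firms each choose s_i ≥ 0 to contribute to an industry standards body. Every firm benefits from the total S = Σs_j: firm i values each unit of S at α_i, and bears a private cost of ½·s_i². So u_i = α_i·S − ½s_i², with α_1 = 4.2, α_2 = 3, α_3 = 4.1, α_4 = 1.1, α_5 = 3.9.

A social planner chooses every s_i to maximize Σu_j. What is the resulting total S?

81.5

Planner FOC: ∂(Σu_j)/∂s_i = (Σα_j) − s_i = 0, so s_i^SO = Σα_j = 16.3 for every i; S^SO = 81.5.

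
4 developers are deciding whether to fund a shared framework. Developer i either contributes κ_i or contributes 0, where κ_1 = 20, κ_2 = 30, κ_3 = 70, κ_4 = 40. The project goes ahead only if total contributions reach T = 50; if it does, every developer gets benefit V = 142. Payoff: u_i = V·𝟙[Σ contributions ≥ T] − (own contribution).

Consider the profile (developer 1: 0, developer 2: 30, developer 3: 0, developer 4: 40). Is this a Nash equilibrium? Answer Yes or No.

Yes

Total = 70 ≥ 50: provided.
Developer 1 (pledges 0, payoff 142): pledging 20 → total 90, payoff 122. No gain.
Developer 2 (pledges 30, payoff 112): dropping to 0 → total 40, payoff 0. No gain.
Developer 3 (pledges 0, payoff 142): pledging 70 → total 140, payoff 72. No gain.
Developer 4 (pledges 40, payoff 102): dropping to 0 → total 30, payoff 0. No gain.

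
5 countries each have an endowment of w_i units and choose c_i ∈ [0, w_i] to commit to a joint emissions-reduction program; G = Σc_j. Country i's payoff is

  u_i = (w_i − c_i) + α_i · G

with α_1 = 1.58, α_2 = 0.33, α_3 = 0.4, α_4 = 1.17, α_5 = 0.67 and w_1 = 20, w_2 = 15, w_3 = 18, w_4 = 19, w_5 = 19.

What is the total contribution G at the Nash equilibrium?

39

∂u_i/∂c_i = α_i − 1, so country i contributes w_i if α_i > 1, else 0.
α_i > 1 for i ∈ {1, 4}; NE contributions (20, 0, 0, 19, 0), G = 39.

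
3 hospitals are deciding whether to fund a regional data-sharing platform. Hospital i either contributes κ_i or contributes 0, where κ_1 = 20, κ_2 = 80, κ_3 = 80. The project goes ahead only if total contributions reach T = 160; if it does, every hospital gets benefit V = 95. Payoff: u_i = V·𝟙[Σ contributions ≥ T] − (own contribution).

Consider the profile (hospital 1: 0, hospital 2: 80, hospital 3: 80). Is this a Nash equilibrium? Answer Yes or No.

Total = 160 ≥ 160: provided.
Hospital 1 (pledges 0, payoff 95): pledging 20 → total 180, payoff 75. No gain.
Hospital 2 (pledges 80, payoff 15): dropping to 0 → total 80, payoff 0. No gain.
Hospital 3 (pledges 80, payoff 15): dropping to 0 → total 80, payoff 0. No gain.

Yes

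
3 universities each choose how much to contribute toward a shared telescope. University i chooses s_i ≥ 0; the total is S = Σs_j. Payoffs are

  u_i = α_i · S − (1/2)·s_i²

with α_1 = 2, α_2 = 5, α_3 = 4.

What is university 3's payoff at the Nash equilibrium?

University i's FOC: ∂u_i/∂s_i = α_i − s_i = 0, so s_i* = α_i.
NE contributions = (2, 5, 4); S = 11.
u_3 = α_3·S − ½·(s_3)² = 4·11 − ½·4² = 36.

36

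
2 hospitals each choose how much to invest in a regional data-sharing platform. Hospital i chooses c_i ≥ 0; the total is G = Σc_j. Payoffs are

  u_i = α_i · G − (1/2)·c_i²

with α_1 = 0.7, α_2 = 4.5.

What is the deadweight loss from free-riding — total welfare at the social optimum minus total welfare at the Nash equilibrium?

Hospital i's FOC: ∂u_i/∂c_i = α_i − c_i = 0, so c_i* = α_i.
NE contributions = (0.7, 4.5); G = 5.2.
W^NE = (Σα)·G − ½Σα_i² = 5.2² − ½·20.74 = 16.67.
Planner sets c_i = Σα_j = 5.2 for every i, so G^SO = 2·5.2 = 10.4.
W^SO = (Σα)·G^SO − ½·2·(Σα)² = (2/2)·5.2² = 27.04.
Deadweight loss = W^SO − W^NE = 10.37.

10.37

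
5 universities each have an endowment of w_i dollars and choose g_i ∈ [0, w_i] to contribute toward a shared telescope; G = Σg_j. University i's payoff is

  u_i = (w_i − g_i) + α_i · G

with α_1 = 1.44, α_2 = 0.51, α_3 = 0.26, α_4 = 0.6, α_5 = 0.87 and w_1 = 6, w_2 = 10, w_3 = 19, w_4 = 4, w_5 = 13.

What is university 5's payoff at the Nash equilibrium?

18.22

∂u_i/∂g_i = α_i − 1, so university i contributes w_i if α_i > 1, else 0.
α_i > 1 for i ∈ {1}; NE contributions (6, 0, 0, 0, 0), G = 6.
u_5 = (13 − 0) + 0.87·6 = 18.22.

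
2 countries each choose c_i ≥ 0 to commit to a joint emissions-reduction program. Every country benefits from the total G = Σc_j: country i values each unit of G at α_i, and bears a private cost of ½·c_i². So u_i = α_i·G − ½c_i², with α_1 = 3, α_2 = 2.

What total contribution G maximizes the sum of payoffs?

10

Planner FOC: ∂(Σu_j)/∂c_i = (Σα_j) − c_i = 0, so c_i^SO = Σα_j = 5 for every i; G^SO = 10.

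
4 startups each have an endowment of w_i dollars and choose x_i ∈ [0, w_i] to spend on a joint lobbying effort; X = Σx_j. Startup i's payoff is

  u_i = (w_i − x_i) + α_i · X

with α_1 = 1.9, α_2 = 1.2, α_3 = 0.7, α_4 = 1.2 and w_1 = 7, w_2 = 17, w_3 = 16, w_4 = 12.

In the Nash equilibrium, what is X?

36

∂u_i/∂x_i = α_i − 1, so startup i contributes w_i if α_i > 1, else 0.
α_i > 1 for i ∈ {1, 2, 4}; NE contributions (7, 17, 0, 12), X = 36.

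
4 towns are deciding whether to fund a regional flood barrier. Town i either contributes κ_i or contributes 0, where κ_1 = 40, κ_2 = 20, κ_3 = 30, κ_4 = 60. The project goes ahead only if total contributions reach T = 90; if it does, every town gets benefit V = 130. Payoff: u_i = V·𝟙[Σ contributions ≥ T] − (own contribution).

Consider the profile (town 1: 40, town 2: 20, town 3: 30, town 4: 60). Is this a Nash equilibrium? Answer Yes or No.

Total = 150 ≥ 90: provided.
Town 1 (pledges 40, payoff 90): dropping to 0 → total 110, payoff 130. Profitable deviation.

No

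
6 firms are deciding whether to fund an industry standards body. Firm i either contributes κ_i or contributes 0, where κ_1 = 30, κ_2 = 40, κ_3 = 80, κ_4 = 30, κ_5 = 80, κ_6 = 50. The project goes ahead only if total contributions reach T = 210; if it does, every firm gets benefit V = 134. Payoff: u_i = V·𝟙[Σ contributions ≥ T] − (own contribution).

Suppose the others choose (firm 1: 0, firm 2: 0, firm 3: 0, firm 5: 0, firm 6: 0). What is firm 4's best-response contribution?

0

Others' total = 0. Even contributing 30 gives 30 < 210: no benefit either way.
Best response: 0.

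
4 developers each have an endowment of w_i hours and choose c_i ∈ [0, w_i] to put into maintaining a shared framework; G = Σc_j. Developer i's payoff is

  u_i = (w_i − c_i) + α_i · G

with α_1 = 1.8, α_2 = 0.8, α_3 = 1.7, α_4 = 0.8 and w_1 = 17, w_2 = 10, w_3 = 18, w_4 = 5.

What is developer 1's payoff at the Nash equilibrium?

∂u_i/∂c_i = α_i − 1, so developer i contributes w_i if α_i > 1, else 0.
α_i > 1 for i ∈ {1, 3}; NE contributions (17, 0, 18, 0), G = 35.
u_1 = (17 − 17) + 1.8·35 = 63.

63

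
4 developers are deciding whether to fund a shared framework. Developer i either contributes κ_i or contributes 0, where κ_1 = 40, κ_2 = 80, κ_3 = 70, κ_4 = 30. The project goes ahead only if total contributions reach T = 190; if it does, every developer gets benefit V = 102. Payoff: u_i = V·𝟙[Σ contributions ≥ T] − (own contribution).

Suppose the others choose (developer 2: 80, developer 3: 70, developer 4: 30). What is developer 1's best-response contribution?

40

Others' total = 180. Contributing 40 brings total to 220 ≥ 190: gain V − κ_1 = 62.
Best response: 40.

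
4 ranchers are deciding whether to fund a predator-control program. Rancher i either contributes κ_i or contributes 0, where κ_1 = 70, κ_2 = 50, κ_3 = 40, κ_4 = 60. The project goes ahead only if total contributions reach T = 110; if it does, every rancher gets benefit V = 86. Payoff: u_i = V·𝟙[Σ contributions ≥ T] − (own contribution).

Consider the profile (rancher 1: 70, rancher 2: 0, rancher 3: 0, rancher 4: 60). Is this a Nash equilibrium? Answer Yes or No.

Total = 130 ≥ 110: provided.
Rancher 1 (pledges 70, payoff 16): dropping to 0 → total 60, payoff 0. No gain.
Rancher 2 (pledges 0, payoff 86): pledging 50 → total 180, payoff 36. No gain.
Rancher 3 (pledges 0, payoff 86): pledging 40 → total 170, payoff 46. No gain.
Rancher 4 (pledges 60, payoff 26): dropping to 0 → total 70, payoff 0. No gain.

Yes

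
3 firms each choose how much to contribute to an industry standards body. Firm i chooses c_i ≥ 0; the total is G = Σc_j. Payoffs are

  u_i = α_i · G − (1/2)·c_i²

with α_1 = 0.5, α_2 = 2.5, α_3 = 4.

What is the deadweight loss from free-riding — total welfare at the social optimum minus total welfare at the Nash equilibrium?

35.75

Firm i's FOC: ∂u_i/∂c_i = α_i − c_i = 0, so c_i* = α_i.
NE contributions = (0.5, 2.5, 4); G = 7.
W^NE = (Σα)·G − ½Σα_i² = 7² − ½·22.5 = 37.75.
Planner sets c_i = Σα_j = 7 for every i, so G^SO = 3·7 = 21.
W^SO = (Σα)·G^SO − ½·3·(Σα)² = (3/2)·7² = 73.5.
Deadweight loss = W^SO − W^NE = 35.75.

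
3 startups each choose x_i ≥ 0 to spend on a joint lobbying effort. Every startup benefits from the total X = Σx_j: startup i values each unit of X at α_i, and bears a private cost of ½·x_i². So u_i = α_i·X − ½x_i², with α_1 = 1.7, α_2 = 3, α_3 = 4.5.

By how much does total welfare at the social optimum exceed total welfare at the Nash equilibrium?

58.39

Startup i's FOC: ∂u_i/∂x_i = α_i − x_i = 0, so x_i* = α_i.
NE contributions = (1.7, 3, 4.5); X = 9.2.
W^NE = (Σα)·X − ½Σα_i² = 9.2² − ½·32.14 = 68.57.
Planner sets x_i = Σα_j = 9.2 for every i, so X^SO = 3·9.2 = 27.6.
W^SO = (Σα)·X^SO − ½·3·(Σα)² = (3/2)·9.2² = 126.96.
Deadweight loss = W^SO − W^NE = 58.39.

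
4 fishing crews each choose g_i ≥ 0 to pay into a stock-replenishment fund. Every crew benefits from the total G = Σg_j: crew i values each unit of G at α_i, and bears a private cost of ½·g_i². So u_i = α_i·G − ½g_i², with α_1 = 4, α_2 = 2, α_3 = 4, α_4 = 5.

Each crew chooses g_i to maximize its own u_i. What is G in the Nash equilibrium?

15

Crew i's FOC: ∂u_i/∂g_i = α_i − g_i = 0, so g_i* = α_i.
NE contributions = (4, 2, 4, 5); G = 15.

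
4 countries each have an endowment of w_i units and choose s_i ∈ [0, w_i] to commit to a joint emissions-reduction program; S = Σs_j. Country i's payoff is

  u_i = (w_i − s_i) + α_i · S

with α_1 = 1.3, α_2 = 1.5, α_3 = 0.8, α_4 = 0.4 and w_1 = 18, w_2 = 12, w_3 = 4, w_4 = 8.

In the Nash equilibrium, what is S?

30

∂u_i/∂s_i = α_i − 1, so country i contributes w_i if α_i > 1, else 0.
α_i > 1 for i ∈ {1, 2}; NE contributions (18, 12, 0, 0), S = 30.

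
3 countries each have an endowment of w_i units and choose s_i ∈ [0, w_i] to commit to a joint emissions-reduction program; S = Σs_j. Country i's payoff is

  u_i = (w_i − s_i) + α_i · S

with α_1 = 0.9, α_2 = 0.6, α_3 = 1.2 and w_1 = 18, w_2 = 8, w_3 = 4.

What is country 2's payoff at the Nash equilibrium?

10.4

∂u_i/∂s_i = α_i − 1, so country i contributes w_i if α_i > 1, else 0.
α_i > 1 for i ∈ {3}; NE contributions (0, 0, 4), S = 4.
u_2 = (8 − 0) + 0.6·4 = 10.4.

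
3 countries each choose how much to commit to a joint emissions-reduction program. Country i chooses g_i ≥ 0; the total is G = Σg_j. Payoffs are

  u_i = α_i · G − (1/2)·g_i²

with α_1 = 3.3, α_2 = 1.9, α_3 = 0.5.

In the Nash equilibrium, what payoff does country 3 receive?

Country i's FOC: ∂u_i/∂g_i = α_i − g_i = 0, so g_i* = α_i.
NE contributions = (3.3, 1.9, 0.5); G = 5.7.
u_3 = α_3·G − ½·(g_3)² = 0.5·5.7 − ½·0.5² = 2.725.

2.725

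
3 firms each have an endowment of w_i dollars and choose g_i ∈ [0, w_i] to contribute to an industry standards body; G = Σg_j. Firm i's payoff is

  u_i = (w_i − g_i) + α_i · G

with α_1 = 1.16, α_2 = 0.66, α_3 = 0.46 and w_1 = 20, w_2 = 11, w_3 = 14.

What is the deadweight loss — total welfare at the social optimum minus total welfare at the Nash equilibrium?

32

∂u_i/∂g_i = α_i − 1, so firm i contributes w_i if α_i > 1, else 0.
α_i > 1 for i ∈ {1}; NE contributions (20, 0, 0), G = 20.
W^NE = Σw_i − G^NE + (Σα_i)·G^NE = 45 + 1.28·20 = 70.6.
Planner: ∂(Σu_j)/∂g_i = Σα_j − 1 = 1.28 > 0, so everyone contributes w_i; G^SO = 45, W^SO = 45 + 1.28·45 = 102.6.
Deadweight loss = 32.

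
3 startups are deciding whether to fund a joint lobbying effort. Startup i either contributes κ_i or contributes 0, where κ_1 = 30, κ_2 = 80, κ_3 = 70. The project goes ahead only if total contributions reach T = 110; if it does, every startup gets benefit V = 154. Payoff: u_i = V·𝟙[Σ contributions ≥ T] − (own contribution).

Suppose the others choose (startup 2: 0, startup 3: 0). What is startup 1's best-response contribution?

0

Others' total = 0. Even contributing 30 gives 30 < 110: no benefit either way.
Best response: 0.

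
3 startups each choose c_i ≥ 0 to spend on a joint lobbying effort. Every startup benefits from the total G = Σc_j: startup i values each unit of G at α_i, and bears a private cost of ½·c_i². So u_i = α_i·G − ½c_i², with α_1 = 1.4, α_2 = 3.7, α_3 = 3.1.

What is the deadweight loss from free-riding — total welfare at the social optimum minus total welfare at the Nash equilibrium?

Startup i's FOC: ∂u_i/∂c_i = α_i − c_i = 0, so c_i* = α_i.
NE contributions = (1.4, 3.7, 3.1); G = 8.2.
W^NE = (Σα)·G − ½Σα_i² = 8.2² − ½·25.26 = 54.61.
Planner sets c_i = Σα_j = 8.2 for every i, so G^SO = 3·8.2 = 24.6.
W^SO = (Σα)·G^SO − ½·3·(Σα)² = (3/2)·8.2² = 100.86.
Deadweight loss = W^SO − W^NE = 46.25.

46.25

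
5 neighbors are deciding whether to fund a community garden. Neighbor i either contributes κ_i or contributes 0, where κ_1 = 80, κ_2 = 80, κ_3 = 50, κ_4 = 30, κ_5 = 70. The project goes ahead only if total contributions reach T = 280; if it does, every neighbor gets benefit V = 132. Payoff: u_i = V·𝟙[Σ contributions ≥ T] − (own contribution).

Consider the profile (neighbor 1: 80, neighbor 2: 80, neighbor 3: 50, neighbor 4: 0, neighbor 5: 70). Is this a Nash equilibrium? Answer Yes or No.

Yes

Total = 280 ≥ 280: provided.
Neighbor 1 (pledges 80, payoff 52): dropping to 0 → total 200, payoff 0. No gain.
Neighbor 2 (pledges 80, payoff 52): dropping to 0 → total 200, payoff 0. No gain.
Neighbor 3 (pledges 50, payoff 82): dropping to 0 → total 230, payoff 0. No gain.
Neighbor 4 (pledges 0, payoff 132): pledging 30 → total 310, payoff 102. No gain.
Neighbor 5 (pledges 70, payoff 62): dropping to 0 → total 210, payoff 0. No gain.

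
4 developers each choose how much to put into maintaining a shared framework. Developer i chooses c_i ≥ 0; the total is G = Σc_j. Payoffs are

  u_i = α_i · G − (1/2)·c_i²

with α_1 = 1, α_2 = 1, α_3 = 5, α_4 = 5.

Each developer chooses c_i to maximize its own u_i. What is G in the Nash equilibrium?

12

Developer i's FOC: ∂u_i/∂c_i = α_i − c_i = 0, so c_i* = α_i.
NE contributions = (1, 1, 5, 5); G = 12.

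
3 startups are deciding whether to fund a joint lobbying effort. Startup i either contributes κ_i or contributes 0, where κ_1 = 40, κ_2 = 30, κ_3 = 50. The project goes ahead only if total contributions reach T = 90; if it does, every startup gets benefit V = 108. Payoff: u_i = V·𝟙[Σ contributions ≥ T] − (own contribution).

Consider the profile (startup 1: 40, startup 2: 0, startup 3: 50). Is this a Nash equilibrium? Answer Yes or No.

Total = 90 ≥ 90: provided.
Startup 1 (pledges 40, payoff 68): dropping to 0 → total 50, payoff 0. No gain.
Startup 2 (pledges 0, payoff 108): pledging 30 → total 120, payoff 78. No gain.
Startup 3 (pledges 50, payoff 58): dropping to 0 → total 40, payoff 0. No gain.

Yes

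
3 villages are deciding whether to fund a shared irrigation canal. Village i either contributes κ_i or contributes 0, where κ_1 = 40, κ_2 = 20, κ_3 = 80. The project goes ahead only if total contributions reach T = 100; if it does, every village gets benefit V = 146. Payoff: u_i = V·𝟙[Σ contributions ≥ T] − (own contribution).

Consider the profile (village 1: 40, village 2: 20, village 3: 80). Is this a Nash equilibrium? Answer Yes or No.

No

Total = 140 ≥ 100: provided.
Village 1 (pledges 40, payoff 106): dropping to 0 → total 100, payoff 146. Profitable deviation.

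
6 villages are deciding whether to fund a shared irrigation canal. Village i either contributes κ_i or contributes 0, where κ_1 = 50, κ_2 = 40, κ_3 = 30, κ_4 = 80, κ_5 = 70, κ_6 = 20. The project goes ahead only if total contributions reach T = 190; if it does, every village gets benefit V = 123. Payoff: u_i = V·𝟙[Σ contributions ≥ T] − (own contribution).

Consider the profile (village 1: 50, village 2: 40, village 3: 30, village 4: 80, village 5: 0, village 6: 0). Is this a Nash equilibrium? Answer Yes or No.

Total = 200 ≥ 190: provided.
Village 1 (pledges 50, payoff 73): dropping to 0 → total 150, payoff 0. No gain.
Village 2 (pledges 40, payoff 83): dropping to 0 → total 160, payoff 0. No gain.
Village 3 (pledges 30, payoff 93): dropping to 0 → total 170, payoff 0. No gain.
Village 4 (pledges 80, payoff 43): dropping to 0 → total 120, payoff 0. No gain.
Village 5 (pledges 0, payoff 123): pledging 70 → total 270, payoff 53. No gain.
Village 6 (pledges 0, payoff 123): pledging 20 → total 220, payoff 103. No gain.

Yes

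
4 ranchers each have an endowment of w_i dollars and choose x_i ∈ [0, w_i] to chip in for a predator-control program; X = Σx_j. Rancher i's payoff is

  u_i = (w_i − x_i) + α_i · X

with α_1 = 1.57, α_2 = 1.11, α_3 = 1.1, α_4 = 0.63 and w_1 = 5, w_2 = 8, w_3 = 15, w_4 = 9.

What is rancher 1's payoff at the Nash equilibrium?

43.96

∂u_i/∂x_i = α_i − 1, so rancher i contributes w_i if α_i > 1, else 0.
α_i > 1 for i ∈ {1, 2, 3}; NE contributions (5, 8, 15, 0), X = 28.
u_1 = (5 − 5) + 1.57·28 = 43.96.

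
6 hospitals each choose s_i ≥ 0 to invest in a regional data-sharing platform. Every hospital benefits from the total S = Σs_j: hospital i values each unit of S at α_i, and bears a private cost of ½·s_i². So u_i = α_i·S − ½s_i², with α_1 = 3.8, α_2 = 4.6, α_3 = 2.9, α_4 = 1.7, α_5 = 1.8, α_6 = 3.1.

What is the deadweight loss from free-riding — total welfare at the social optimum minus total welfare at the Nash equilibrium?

Hospital i's FOC: ∂u_i/∂s_i = α_i − s_i = 0, so s_i* = α_i.
NE contributions = (3.8, 4.6, 2.9, 1.7, 1.8, 3.1); S = 17.9.
W^NE = (Σα)·S − ½Σα_i² = 17.9² − ½·59.75 = 290.535.
Planner sets s_i = Σα_j = 17.9 for every i, so S^SO = 6·17.9 = 107.4.
W^SO = (Σα)·S^SO − ½·6·(Σα)² = (6/2)·17.9² = 961.23.
Deadweight loss = W^SO − W^NE = 670.695.

670.695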